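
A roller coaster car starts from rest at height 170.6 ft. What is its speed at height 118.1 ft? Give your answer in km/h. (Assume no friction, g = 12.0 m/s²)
mgh₁ = ½mv₂² + mgh₂ → v₂ = √(2g(h₁−h₂)) = √(2×12.0×(52−36)) = 19.6 m/s = 70.55 km/h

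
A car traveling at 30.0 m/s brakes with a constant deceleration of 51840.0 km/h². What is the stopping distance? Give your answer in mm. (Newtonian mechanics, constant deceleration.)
d = v₀² / (2a) (with unit conversion) = 112500.0 mm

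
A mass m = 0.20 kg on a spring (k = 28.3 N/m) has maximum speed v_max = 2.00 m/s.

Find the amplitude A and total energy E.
½mv²_max = ½kA² → A = v_max√(m/k) = 2.0×√(0.2/28.3) = 0.1681 m = 16.81 cm
E = ½mv²_max = ½×0.2×2.0² = 0.4 J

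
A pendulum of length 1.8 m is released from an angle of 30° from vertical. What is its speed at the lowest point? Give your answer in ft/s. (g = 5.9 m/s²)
h = L(1 − cosθ) = 1.8×(1 − cos30°) = 0.2412 m
v = √(2gh) = √(2×5.9×0.2412) = 1.687 m/s = 5.534 ft/s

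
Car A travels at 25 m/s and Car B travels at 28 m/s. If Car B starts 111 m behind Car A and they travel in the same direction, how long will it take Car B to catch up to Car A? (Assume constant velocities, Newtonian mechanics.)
Relative speed: v_rel = 28 - 25 = 3 m/s
Time to catch: t = d₀/v_rel = 111/3 = 37.0 s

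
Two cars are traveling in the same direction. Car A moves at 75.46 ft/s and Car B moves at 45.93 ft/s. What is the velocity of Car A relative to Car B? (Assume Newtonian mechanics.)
v_rel = v_A - v_B = 75.46 - 45.93 = 29.53 ft/s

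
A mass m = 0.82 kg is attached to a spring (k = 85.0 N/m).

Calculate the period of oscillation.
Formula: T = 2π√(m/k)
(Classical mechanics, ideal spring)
T = 2π√(m/k) = 2π√(0.82/85.0) = 0.6171 s; f = 1/T = 1.62 Hz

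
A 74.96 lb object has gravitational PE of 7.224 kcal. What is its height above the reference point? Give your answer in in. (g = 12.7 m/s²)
PE = mgh → h = PE/(mg) = 3.023e+04 J / (34 kg × 12.7 m/s²) = 70 m = 2756.0 in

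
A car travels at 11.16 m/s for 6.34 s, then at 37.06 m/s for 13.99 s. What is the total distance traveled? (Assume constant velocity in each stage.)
d₁ = v₁t₁ = 11.16 × 6.34 = 70.7544 m
d₂ = v₂t₂ = 37.06 × 13.99 = 518.469 m
d_total = 70.7544 + 518.469 = 589.22 m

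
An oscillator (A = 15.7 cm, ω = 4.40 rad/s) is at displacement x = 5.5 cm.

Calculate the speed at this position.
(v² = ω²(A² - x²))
v = ω√(A² − x²) = 4.4×√(0.157² − 0.055²) = 0.647 m/s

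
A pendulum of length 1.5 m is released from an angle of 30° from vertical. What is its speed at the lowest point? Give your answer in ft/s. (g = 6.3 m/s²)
h = L(1 − cosθ) = 1.5×(1 − cos30°) = 0.201 m
v = √(2gh) = √(2×6.3×0.201) = 1.591 m/s = 5.221 ft/s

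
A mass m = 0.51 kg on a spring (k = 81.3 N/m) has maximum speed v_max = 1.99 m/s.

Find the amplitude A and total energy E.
½mv²_max = ½kA² → A = v_max√(m/k) = 1.99×√(0.51/81.3) = 0.1576 m = 15.76 cm
E = ½mv²_max = ½×0.51×1.99² = 1.01 J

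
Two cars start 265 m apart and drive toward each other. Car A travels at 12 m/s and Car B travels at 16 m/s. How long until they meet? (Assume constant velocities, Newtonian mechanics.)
Combined speed: v_combined = 12 + 16 = 28 m/s
Time to meet: t = d/28 = 265/28 = 9.46 s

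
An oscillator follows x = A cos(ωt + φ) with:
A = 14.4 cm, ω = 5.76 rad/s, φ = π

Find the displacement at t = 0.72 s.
x = A cos(ωt + φ) = 14.4×cos(5.76×0.72 + π) = 7.712 cm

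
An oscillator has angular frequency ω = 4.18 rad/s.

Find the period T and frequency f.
T = 2π/ω = 2π/4.18 = 1.503 s; f = ω/2π = 0.6653 Hz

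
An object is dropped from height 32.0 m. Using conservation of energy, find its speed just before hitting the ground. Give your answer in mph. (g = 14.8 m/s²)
mgh = ½mv² → v = √(2gh) = √(2×14.8×32) = 30.78 m/s = 68.85 mph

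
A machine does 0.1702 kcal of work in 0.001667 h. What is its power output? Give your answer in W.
P = W/t = 712.1 J / 6.001 s = 118.7 W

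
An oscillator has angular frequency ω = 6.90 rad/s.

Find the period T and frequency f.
T = 2π/ω = 2π/6.9 = 0.9106 s; f = ω/2π = 1.098 Hz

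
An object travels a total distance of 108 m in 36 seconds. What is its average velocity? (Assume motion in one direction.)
v_avg = Δd / Δt = 108 / 36 = 3.0 m/s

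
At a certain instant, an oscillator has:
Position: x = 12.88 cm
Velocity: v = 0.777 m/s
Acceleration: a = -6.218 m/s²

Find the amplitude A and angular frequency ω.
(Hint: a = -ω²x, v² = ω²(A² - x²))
a = −ω²x → ω = √(|a|/x) = √(6.218/0.1288) = 6.948 rad/s
v² = ω²(A² − x²) → A = √(x² + v²/ω²) = √(0.1288² + 0.777²/6.948²) = 0.1706 m = 17.06 cm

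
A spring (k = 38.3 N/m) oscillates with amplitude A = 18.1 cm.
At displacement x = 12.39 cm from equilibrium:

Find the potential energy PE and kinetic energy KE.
E_total = ½kA² = ½×38.3×(0.181)² = 0.6274 J
PE = ½kx² = ½×38.3×(0.1239)² = 0.294 J
KE = E_total − PE = 0.3334 J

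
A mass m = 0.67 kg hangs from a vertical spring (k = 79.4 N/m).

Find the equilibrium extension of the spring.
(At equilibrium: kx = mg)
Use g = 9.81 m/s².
x_eq = mg/k = 0.67×9.81/79.4 = 0.08278 m = 8.278 cm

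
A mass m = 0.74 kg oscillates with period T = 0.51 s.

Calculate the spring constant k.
T = 2π√(m/k) → k = m(2π/T)² = 0.74×(2π/0.51)² = 112.3 N/m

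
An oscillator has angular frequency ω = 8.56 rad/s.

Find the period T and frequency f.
T = 2π/ω = 2π/8.56 = 0.734 s; f = ω/2π = 1.362 Hz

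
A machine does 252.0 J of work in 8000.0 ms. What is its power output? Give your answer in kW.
P = W/t = 252 J / 8 s = 31.5 W = 0.0315 kW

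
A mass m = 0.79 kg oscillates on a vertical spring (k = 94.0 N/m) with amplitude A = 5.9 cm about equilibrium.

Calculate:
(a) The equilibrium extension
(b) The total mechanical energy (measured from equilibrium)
x_eq = mg/k = 0.79×9.81/94.0 = 0.08245 m = 8.245 cm
E = ½kA² = ½×94.0×(0.059)² = 0.1636 J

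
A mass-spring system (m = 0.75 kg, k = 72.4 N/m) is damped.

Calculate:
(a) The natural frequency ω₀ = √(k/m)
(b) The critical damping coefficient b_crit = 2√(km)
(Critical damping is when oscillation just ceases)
ω₀ = √(k/m) = √(72.4/0.75) = 9.825 rad/s
b_crit = 2√(km) = 2√(72.4×0.75) = 14.74 kg/s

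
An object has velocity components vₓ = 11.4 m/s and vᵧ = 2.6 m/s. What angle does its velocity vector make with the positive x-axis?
θ = arctan(vᵧ/vₓ) = arctan(2.6/11.4) = 12.85°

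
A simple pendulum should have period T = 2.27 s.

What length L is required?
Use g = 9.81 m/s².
T = 2π√(L/g) → L = g(T/2π)² = 9.81×(2.27/2π)² = 1.28 m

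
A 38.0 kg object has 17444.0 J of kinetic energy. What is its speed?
KE = ½mv² → v = √(2KE/m) = √(2×17444.0/38.0) = 30.3 m/s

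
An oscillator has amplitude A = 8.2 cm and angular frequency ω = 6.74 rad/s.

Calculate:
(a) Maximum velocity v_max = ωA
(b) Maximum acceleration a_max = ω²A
v_max = ωA = 6.74×0.082 = 0.5527 m/s
a_max = ω²A = 6.74²×0.082 = 3.725 m/s²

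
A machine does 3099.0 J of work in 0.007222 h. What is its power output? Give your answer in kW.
P = W/t = 3099 J / 26 s = 119.2 W = 0.1192 kW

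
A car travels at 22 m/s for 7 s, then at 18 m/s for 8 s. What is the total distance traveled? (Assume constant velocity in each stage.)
d₁ = v₁t₁ = 22 × 7 = 154 m
d₂ = v₂t₂ = 18 × 8 = 144 m
d_total = 154 + 144 = 298 m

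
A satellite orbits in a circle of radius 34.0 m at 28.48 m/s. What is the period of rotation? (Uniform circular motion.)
T = 2πr/v = 2π×34.0/28.48 = 7.5 s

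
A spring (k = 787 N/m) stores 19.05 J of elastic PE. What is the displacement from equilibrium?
PE = ½kx² → x = √(2PE/k) = √(2×19.05/787) = 0.22 m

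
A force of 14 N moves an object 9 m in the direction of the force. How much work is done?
W = Fd = 14×9 = 126.0 J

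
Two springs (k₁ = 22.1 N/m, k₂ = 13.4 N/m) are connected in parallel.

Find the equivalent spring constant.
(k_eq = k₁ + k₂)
k_eq = k₁ + k₂ = 22.1 + 13.4 = 35.5 N/m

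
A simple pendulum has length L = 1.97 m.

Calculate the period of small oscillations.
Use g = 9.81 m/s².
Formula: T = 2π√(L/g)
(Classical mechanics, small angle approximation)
T = 2π√(L/g) = 2π√(1.97/9.81) = 2.816 s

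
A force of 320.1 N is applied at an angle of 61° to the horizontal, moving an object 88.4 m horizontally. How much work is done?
W = Fd cosθ = 320.1×88.4×cos(61°) = 13719.0 J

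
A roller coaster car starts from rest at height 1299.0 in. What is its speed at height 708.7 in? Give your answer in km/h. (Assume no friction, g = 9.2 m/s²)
mgh₁ = ½mv₂² + mgh₂ → v₂ = √(2g(h₁−h₂)) = √(2×9.2×(32.99−18)) = 16.61 m/s = 59.79 km/h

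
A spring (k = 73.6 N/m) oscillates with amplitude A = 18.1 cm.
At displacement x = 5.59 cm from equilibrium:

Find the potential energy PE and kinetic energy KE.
E_total = ½kA² = ½×73.6×(0.181)² = 1.206 J
PE = ½kx² = ½×73.6×(0.0559)² = 0.115 J
KE = E_total − PE = 1.091 J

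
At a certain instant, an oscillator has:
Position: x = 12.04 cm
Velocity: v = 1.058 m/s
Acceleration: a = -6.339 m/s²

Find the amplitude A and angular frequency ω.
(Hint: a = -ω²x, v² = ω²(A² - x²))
a = −ω²x → ω = √(|a|/x) = √(6.339/0.1204) = 7.256 rad/s
v² = ω²(A² − x²) → A = √(x² + v²/ω²) = √(0.1204² + 1.058²/7.256²) = 0.1891 m = 18.91 cm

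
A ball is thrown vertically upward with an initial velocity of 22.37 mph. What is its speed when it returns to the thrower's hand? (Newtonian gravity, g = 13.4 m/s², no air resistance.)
By conservation of energy, the ball returns at the same speed = 22.37 mph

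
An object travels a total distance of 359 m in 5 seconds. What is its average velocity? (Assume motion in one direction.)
v_avg = Δd / Δt = 359 / 5 = 71.8 m/s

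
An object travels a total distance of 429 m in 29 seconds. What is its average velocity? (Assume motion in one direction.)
v_avg = Δd / Δt = 429 / 29 = 14.79 m/s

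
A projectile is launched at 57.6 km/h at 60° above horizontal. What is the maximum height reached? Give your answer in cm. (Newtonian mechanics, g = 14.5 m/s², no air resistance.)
H = v₀²sin²(θ)/(2g) (with unit conversion) = 662.1 cm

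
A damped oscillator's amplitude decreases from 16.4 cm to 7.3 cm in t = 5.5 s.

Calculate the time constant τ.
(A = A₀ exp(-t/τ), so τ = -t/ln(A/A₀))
A/A₀ = 7.3/16.4 = 0.4451; ln(A/A₀) = -0.8094
τ = −t/ln(A/A₀) = −5.5/-0.8094 = 6.795 s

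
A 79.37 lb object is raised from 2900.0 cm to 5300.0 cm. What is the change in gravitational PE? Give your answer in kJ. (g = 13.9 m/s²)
ΔPE = mg(h₂ − h₁) = 36 kg × 13.9 m/s² × (53 − 29) m = 1.201e+04 J = 12.01 kJ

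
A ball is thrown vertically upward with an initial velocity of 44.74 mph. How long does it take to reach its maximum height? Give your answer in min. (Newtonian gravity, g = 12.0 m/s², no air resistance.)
t_up = v₀/g (with unit conversion) = 0.02778 min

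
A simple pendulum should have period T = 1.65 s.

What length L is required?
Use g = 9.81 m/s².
T = 2π√(L/g) → L = g(T/2π)² = 9.81×(1.65/2π)² = 0.6765 m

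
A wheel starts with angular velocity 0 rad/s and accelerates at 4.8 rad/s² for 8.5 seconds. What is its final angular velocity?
ω = ω₀ + αt = 0 + 4.8 × 8.5 = 40.8 rad/s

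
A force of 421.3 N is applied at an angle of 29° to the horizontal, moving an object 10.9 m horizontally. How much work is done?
W = Fd cosθ = 421.3×10.9×cos(29°) = 4016.4 J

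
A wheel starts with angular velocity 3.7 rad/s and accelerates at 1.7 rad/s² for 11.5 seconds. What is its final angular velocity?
ω = ω₀ + αt = 3.7 + 1.7 × 11.5 = 23.25 rad/s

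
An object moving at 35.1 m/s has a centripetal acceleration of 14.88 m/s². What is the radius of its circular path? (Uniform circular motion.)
r = v²/a_c = 35.1²/14.88 = 82.8 m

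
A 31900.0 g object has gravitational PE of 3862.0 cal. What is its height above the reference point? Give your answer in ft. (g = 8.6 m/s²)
PE = mgh → h = PE/(mg) = 1.616e+04 J / (31.9 kg × 8.6 m/s²) = 58.9 m = 193.2 ft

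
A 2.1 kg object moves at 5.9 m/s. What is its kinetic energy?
KE = ½mv² = ½×2.1×5.9² = 36.5505 J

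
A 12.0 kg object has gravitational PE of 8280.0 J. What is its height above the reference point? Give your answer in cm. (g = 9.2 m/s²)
PE = mgh → h = PE/(mg) = 8280 J / (12 kg × 9.2 m/s²) = 75 m = 7500.0 cm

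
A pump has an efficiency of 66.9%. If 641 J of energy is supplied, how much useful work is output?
W_out = η × W_in = 0.669 × 641 = 428.83 J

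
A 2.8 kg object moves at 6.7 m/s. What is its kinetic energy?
KE = ½mv² = ½×2.8×6.7² = 62.846 J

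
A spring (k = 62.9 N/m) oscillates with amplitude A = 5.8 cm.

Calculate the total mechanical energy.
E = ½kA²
E = ½kA² = ½×62.9×(0.058)² = 0.1058 J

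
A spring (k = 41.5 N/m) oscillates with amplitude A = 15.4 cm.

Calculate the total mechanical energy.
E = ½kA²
E = ½kA² = ½×41.5×(0.154)² = 0.4921 J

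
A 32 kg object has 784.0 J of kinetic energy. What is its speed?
KE = ½mv² → v = √(2KE/m) = √(2×784.0/32) = 7.0 m/s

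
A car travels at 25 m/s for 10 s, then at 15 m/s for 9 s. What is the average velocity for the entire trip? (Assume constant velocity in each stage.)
d₁ = v₁t₁ = 25 × 10 = 250 m
d₂ = v₂t₂ = 15 × 9 = 135 m
d_total = 385 m, t_total = 19 s
v_avg = d_total/t_total = 385/19 = 20.26 m/s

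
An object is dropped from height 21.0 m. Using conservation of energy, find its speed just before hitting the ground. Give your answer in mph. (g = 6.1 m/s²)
mgh = ½mv² → v = √(2gh) = √(2×6.1×21) = 16.01 m/s = 35.8 mph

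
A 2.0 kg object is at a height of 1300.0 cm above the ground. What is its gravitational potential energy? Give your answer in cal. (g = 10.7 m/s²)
PE = mgh = 2 kg × 10.7 m/s² × 13 m = 278.2 J = 66.49 cal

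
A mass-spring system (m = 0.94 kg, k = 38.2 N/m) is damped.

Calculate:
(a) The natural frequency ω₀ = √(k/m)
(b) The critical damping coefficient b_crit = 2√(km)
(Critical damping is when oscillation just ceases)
ω₀ = √(k/m) = √(38.2/0.94) = 6.375 rad/s
b_crit = 2√(km) = 2√(38.2×0.94) = 11.98 kg/s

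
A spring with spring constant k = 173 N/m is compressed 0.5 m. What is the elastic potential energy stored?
PE = ½kx² = ½×173×0.5² = 21.62 J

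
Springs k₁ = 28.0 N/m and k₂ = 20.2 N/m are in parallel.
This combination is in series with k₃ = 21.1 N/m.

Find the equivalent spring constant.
k₁₂ = k₁ + k₂ = 48.2 N/m (parallel)
1/k_eq = 1/k₁₂ + 1/k₃ → k_eq = 14.68 N/m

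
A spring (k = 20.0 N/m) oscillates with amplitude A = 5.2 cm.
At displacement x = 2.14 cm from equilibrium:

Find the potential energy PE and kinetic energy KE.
E_total = ½kA² = ½×20.0×(0.052)² = 0.02704 J
PE = ½kx² = ½×20.0×(0.0214)² = 0.00458 J
KE = E_total − PE = 0.02246 J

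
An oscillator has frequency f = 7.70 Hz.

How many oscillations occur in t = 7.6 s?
n = f×t = 7.7×7.6 = 58.52 oscillations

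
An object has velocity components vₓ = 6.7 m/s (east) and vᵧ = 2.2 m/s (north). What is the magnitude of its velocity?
|v| = √(vₓ² + vᵧ²) = √(6.7² + 2.2²) = √(49.73) = 7.05 m/s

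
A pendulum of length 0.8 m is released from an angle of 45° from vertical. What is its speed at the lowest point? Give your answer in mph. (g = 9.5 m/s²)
h = L(1 − cosθ) = 0.8×(1 − cos45°) = 0.2343 m
v = √(2gh) = √(2×9.5×0.2343) = 2.11 m/s = 4.72 mph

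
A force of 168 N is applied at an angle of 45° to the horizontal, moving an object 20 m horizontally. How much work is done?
W = Fd cosθ = 168×20×cos(45°) = 2375.9 J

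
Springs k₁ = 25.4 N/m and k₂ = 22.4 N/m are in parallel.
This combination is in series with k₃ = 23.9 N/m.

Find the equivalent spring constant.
k₁₂ = k₁ + k₂ = 47.8 N/m (parallel)
1/k_eq = 1/k₁₂ + 1/k₃ → k_eq = 15.93 N/m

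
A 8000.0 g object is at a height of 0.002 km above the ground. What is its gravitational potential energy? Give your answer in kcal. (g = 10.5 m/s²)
PE = mgh = 8 kg × 10.5 m/s² × 2 m = 168 J = 0.04015 kcal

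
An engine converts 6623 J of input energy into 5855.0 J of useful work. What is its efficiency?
η = W_out/W_in = 5855.0/6623 = 0.884 = 88.4%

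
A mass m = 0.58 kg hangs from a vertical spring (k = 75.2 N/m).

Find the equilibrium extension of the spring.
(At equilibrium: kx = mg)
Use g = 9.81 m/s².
x_eq = mg/k = 0.58×9.81/75.2 = 0.07566 m = 7.566 cm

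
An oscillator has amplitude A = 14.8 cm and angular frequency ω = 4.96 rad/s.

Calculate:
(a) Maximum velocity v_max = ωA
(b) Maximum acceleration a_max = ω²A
v_max = ωA = 4.96×0.148 = 0.7341 m/s
a_max = ω²A = 4.96²×0.148 = 3.641 m/s²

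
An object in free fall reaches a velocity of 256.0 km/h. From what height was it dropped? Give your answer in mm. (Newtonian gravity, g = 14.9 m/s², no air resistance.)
h = v²/(2g) (with unit conversion) = 169700.0 mm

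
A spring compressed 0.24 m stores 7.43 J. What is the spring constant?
PE = ½kx² → k = 2PE/x² = 2×7.43/0.24² = 258.0 N/m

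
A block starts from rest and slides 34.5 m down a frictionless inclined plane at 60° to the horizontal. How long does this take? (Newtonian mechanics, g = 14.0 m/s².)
a = g sin(θ) = 14.0 × sin(60°) = 12.12 m/s²
t = √(2d/a) = √(2 × 34.5 / 12.12) = 2.39 s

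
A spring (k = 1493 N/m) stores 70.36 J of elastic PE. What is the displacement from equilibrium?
PE = ½kx² → x = √(2PE/k) = √(2×70.36/1493) = 0.307 m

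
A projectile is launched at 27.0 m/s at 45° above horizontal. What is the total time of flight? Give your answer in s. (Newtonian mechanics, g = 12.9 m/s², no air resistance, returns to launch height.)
T = 2v₀sin(θ)/g = 2.96 s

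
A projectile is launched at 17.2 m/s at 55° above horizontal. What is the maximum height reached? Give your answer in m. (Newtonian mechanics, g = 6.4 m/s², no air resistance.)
H = v₀²sin²(θ)/(2g) = 15.51 m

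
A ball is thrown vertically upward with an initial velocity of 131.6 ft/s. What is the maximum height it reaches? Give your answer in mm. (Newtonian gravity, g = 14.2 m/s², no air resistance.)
h_max = v₀²/(2g) (with unit conversion) = 56650.0 mm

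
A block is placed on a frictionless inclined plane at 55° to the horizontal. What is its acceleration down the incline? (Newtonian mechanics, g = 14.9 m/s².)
a = g sin(θ) = 14.9 × sin(55°) = 14.9 × 0.8192 = 12.21 m/s²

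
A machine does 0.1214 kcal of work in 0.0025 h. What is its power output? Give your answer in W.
P = W/t = 507.9 J / 9 s = 56.44 W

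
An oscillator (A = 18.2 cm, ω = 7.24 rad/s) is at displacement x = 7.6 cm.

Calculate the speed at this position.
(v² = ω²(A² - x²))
v = ω√(A² − x²) = 7.24×√(0.182² − 0.076²) = 1.197 m/s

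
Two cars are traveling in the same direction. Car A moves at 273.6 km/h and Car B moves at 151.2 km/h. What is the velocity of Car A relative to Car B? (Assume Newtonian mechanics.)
v_rel = v_A - v_B = 273.6 - 151.2 = 122.4 km/h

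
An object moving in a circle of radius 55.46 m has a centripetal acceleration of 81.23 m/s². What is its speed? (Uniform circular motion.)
v = √(a_c × r) = √(81.23 × 55.46) = 67.12 m/s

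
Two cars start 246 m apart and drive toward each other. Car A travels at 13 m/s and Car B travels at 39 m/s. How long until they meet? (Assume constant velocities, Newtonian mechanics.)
Combined speed: v_combined = 13 + 39 = 52 m/s
Time to meet: t = d/52 = 246/52 = 4.73 s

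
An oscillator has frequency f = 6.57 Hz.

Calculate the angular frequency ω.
ω = 2πf = 2π×6.57 = 41.28 rad/s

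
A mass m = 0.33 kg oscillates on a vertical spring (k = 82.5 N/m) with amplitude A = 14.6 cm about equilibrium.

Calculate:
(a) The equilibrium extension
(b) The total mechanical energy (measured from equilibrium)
x_eq = mg/k = 0.33×9.81/82.5 = 0.03924 m = 3.924 cm
E = ½kA² = ½×82.5×(0.146)² = 0.8793 J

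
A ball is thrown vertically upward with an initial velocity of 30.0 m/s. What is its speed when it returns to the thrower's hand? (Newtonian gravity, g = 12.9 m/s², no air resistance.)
By conservation of energy, the ball returns at the same speed = 30.0 m/s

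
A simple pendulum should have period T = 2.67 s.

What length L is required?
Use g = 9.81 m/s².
T = 2π√(L/g) → L = g(T/2π)² = 9.81×(2.67/2π)² = 1.771 m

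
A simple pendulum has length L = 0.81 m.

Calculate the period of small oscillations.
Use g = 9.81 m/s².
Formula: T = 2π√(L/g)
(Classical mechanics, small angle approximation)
T = 2π√(L/g) = 2π√(0.81/9.81) = 1.805 s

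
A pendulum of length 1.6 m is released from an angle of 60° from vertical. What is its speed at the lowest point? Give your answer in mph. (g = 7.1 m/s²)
h = L(1 − cosθ) = 1.6×(1 − cos60°) = 0.8 m
v = √(2gh) = √(2×7.1×0.8) = 3.37 m/s = 7.54 mph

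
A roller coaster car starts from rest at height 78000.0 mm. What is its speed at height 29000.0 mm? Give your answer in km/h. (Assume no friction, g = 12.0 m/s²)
mgh₁ = ½mv₂² + mgh₂ → v₂ = √(2g(h₁−h₂)) = √(2×12.0×(78−29)) = 34.29 m/s = 123.5 km/h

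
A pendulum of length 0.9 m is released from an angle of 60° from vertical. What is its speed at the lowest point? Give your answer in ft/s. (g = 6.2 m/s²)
h = L(1 − cosθ) = 0.9×(1 − cos60°) = 0.45 m
v = √(2gh) = √(2×6.2×0.45) = 2.362 m/s = 7.75 ft/s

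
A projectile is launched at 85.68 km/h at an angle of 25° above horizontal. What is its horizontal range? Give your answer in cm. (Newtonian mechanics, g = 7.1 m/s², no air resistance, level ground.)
R = v₀² sin(2θ) / g (with unit conversion) = 6112.0 cm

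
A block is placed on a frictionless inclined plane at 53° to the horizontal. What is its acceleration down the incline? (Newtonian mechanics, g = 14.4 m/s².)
a = g sin(θ) = 14.4 × sin(53°) = 14.4 × 0.7986 = 11.5 m/s²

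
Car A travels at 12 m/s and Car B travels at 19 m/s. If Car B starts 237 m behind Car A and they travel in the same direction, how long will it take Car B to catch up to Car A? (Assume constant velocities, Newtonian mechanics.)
Relative speed: v_rel = 19 - 12 = 7 m/s
Time to catch: t = d₀/v_rel = 237/7 = 33.86 s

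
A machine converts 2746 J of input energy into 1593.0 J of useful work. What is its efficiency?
η = W_out/W_in = 1593.0/2746 = 0.5801 = 58.01%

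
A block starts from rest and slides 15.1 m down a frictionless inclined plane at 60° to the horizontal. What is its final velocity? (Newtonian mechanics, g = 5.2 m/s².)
a = g sin(θ) = 5.2 × sin(60°) = 4.5 m/s²
v = √(2ad) = √(2 × 4.5 × 15.1) = 11.66 m/s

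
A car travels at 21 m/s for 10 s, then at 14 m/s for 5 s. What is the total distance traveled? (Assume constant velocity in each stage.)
d₁ = v₁t₁ = 21 × 10 = 210 m
d₂ = v₂t₂ = 14 × 5 = 70 m
d_total = 210 + 70 = 280 m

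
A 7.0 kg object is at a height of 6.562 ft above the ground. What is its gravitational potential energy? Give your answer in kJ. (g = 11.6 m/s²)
PE = mgh = 7 kg × 11.6 m/s² × 2 m = 162.4 J = 0.1624 kJ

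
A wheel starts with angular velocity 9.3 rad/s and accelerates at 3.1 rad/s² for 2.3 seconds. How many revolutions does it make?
θ = ω₀t + ½αt² = 9.3×2.3 + ½×3.1×2.3² = 29.59 rad
Revolutions = θ/(2π) = 29.59/(2π) = 4.71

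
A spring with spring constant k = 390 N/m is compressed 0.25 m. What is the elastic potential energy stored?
PE = ½kx² = ½×390×0.25² = 12.19 J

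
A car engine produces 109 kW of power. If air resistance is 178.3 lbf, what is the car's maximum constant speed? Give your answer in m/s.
P = Fv → v = P/F = 109000 W / 793.1 N = 137.4 m/s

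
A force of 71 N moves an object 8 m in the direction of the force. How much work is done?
W = Fd = 71×8 = 568.0 J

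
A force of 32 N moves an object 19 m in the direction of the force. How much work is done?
W = Fd = 32×19 = 608.0 J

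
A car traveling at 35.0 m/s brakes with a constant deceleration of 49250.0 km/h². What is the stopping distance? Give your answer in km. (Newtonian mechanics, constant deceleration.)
d = v₀² / (2a) (with unit conversion) = 0.1612 km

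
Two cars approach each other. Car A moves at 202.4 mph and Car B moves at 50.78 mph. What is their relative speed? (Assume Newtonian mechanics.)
v_rel = v_A + v_B = 202.4 + 50.78 = 253.2 mph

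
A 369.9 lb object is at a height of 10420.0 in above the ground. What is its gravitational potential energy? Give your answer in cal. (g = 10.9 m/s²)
PE = mgh = 167.8 kg × 10.9 m/s² × 264.7 m = 4.84e+05 J = 115700.0 cal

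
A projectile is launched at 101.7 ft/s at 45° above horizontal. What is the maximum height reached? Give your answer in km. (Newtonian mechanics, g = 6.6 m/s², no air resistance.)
H = v₀²sin²(θ)/(2g) (with unit conversion) = 0.0364 km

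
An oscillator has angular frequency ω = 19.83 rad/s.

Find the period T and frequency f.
T = 2π/ω = 2π/19.83 = 0.3169 s; f = ω/2π = 3.156 Hz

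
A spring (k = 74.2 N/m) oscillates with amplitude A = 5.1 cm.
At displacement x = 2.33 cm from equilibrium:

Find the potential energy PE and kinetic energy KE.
E_total = ½kA² = ½×74.2×(0.051)² = 0.0965 J
PE = ½kx² = ½×74.2×(0.0233)² = 0.02014 J
KE = E_total − PE = 0.07636 J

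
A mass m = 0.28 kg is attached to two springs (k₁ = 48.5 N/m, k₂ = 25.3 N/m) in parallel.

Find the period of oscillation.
k_eq = k₁+k₂ = 73.8 N/m
T = 2π√(m/k_eq) = 2π√(0.28/73.8) = 0.387 s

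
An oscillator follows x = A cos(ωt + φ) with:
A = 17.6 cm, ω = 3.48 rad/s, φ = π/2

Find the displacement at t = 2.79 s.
x = A cos(ωt + φ) = 17.6×cos(3.48×2.79 + π/2) = 4.939 cm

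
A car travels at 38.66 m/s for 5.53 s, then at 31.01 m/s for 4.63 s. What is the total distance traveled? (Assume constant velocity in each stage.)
d₁ = v₁t₁ = 38.66 × 5.53 = 213.79 m
d₂ = v₂t₂ = 31.01 × 4.63 = 143.576 m
d_total = 213.79 + 143.576 = 357.37 m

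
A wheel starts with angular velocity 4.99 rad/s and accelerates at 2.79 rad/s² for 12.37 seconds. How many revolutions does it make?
θ = ω₀t + ½αt² = 4.99×12.37 + ½×2.79×12.37² = 275.18 rad
Revolutions = θ/(2π) = 275.18/(2π) = 43.8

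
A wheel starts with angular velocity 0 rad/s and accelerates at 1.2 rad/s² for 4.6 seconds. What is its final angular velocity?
ω = ω₀ + αt = 0 + 1.2 × 4.6 = 5.52 rad/s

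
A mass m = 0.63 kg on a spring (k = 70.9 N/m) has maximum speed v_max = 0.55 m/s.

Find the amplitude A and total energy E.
½mv²_max = ½kA² → A = v_max√(m/k) = 0.55×√(0.63/70.9) = 0.05185 m = 5.185 cm
E = ½mv²_max = ½×0.63×0.55² = 0.09529 J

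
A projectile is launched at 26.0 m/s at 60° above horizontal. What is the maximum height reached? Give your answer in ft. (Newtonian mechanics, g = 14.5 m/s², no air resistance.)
H = v₀²sin²(θ)/(2g) (with unit conversion) = 57.36 ft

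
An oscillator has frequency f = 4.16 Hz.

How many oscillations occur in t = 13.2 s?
n = f×t = 4.16×13.2 = 54.91 oscillations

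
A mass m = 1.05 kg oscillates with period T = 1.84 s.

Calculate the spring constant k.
T = 2π√(m/k) → k = m(2π/T)² = 1.05×(2π/1.84)² = 12.24 N/m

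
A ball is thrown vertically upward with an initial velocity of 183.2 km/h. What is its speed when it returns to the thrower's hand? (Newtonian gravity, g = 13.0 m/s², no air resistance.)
By conservation of energy, the ball returns at the same speed = 183.2 km/h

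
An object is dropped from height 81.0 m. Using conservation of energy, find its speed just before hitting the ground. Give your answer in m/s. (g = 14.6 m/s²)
mgh = ½mv² → v = √(2gh) = √(2×14.6×81) = 48.63 m/s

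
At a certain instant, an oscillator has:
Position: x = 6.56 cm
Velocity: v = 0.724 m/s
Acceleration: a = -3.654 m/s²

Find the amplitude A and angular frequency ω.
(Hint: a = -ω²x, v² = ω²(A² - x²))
a = −ω²x → ω = √(|a|/x) = √(3.654/0.0656) = 7.463 rad/s
v² = ω²(A² − x²) → A = √(x² + v²/ω²) = √(0.0656² + 0.724²/7.463²) = 0.1171 m = 11.71 cm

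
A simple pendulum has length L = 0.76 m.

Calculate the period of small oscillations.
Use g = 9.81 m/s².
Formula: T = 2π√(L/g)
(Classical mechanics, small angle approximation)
T = 2π√(L/g) = 2π√(0.76/9.81) = 1.749 s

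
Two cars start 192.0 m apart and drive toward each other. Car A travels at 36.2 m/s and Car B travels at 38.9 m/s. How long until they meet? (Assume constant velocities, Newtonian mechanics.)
Combined speed: v_combined = 36.2 + 38.9 = 75.1 m/s
Time to meet: t = d/75.1 = 192.0/75.1 = 2.56 s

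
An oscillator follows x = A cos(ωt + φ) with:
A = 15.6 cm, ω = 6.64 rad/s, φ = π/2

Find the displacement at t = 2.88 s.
x = A cos(ωt + φ) = 15.6×cos(6.64×2.88 + π/2) = -4.216 cm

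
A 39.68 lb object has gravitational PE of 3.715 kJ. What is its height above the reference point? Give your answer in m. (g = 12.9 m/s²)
PE = mgh → h = PE/(mg) = 3715 J / (18 kg × 12.9 m/s²) = 16 m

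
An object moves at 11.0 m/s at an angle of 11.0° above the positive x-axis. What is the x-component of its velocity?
vₓ = v cos(θ) = 11.0 × cos(11.0°) = 10.8 m/s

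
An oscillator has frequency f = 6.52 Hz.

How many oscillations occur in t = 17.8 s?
n = f×t = 6.52×17.8 = 116.1 oscillations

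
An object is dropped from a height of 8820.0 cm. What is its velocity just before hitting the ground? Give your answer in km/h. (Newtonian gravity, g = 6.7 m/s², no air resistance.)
v = √(2gh) (with unit conversion) = 123.8 km/h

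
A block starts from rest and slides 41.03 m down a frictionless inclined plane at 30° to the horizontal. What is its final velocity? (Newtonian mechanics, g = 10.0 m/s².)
a = g sin(θ) = 10.0 × sin(30°) = 5.0 m/s²
v = √(2ad) = √(2 × 5.0 × 41.03) = 20.26 m/s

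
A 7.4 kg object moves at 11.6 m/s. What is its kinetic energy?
KE = ½mv² = ½×7.4×11.6² = 497.872 J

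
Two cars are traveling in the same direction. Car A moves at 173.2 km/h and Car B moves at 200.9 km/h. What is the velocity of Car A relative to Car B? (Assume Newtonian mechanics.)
v_rel = v_A - v_B = 173.2 - 200.9 = -27.7 km/h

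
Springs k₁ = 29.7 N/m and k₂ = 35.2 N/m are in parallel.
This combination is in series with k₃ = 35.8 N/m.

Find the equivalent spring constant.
k₁₂ = k₁ + k₂ = 64.9 N/m (parallel)
1/k_eq = 1/k₁₂ + 1/k₃ → k_eq = 23.07 N/m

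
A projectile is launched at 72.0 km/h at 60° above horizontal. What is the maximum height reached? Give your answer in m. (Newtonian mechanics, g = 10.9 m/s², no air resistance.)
H = v₀²sin²(θ)/(2g) (with unit conversion) = 13.76 m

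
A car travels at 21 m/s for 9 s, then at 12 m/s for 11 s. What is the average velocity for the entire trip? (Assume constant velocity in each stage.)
d₁ = v₁t₁ = 21 × 9 = 189 m
d₂ = v₂t₂ = 12 × 11 = 132 m
d_total = 321 m, t_total = 20 s
v_avg = d_total/t_total = 321/20 = 16.05 m/s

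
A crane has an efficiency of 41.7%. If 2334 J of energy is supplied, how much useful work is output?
W_out = η × W_in = 0.417 × 2334 = 973.28 J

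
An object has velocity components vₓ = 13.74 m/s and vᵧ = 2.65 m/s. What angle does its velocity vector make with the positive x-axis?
θ = arctan(vᵧ/vₓ) = arctan(2.65/13.74) = 10.92°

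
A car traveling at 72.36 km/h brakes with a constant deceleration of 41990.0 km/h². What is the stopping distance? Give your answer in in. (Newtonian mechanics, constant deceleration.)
d = v₀² / (2a) (with unit conversion) = 2455.0 in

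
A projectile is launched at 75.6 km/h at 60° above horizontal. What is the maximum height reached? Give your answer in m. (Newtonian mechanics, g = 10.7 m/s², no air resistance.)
H = v₀²sin²(θ)/(2g) (with unit conversion) = 15.46 m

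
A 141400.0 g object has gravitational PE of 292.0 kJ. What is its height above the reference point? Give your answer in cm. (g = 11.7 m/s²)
PE = mgh → h = PE/(mg) = 2.92e+05 J / (141.4 kg × 11.7 m/s²) = 176.5 m = 17650.0 cm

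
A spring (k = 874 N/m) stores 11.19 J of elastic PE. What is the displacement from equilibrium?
PE = ½kx² → x = √(2PE/k) = √(2×11.19/874) = 0.16 m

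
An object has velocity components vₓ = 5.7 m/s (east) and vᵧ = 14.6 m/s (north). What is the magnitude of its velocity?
|v| = √(vₓ² + vᵧ²) = √(5.7² + 14.6²) = √(245.65) = 15.67 m/s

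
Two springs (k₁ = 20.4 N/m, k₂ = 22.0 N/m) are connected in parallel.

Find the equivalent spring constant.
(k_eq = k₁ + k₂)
k_eq = k₁ + k₂ = 20.4 + 22.0 = 42.4 N/m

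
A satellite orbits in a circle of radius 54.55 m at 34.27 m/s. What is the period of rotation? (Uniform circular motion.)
T = 2πr/v = 2π×54.55/34.27 = 10.0 s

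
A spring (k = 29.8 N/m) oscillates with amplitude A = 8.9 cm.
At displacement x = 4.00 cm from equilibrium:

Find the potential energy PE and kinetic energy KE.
E_total = ½kA² = ½×29.8×(0.089)² = 0.118 J
PE = ½kx² = ½×29.8×(0.04)² = 0.02384 J
KE = E_total − PE = 0.09418 J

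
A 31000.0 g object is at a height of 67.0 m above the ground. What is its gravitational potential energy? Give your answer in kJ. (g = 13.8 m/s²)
PE = mgh = 31 kg × 13.8 m/s² × 67 m = 2.866e+04 J = 28.66 kJ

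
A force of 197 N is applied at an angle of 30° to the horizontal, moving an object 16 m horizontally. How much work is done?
W = Fd cosθ = 197×16×cos(30°) = 2729.7 J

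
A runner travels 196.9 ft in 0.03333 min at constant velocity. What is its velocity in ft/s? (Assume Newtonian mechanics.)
v = d/t (with unit conversion) = 98.46 ft/s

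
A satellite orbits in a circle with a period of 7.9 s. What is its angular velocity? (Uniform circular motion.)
ω = 2π/T = 2π/7.9 = 0.7953 rad/s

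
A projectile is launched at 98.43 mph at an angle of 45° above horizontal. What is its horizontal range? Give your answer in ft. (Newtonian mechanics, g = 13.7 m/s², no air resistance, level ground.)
R = v₀² sin(2θ) / g (with unit conversion) = 463.7 ft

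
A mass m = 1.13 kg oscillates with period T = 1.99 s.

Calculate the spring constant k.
T = 2π√(m/k) → k = m(2π/T)² = 1.13×(2π/1.99)² = 11.27 N/m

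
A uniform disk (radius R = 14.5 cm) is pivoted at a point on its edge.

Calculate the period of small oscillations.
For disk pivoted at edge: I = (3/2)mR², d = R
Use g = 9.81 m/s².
I/m = (3/2)R² = 0.03154 m²; d = R = 0.145 m
T = 2π√((3/2)R²/(gR)) = 2π√(3R/(2g)) = 0.9356 s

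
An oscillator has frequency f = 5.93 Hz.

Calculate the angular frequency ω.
ω = 2πf = 2π×5.93 = 37.26 rad/s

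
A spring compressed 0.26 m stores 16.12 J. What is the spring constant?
PE = ½kx² → k = 2PE/x² = 2×16.12/0.26² = 476.9 N/m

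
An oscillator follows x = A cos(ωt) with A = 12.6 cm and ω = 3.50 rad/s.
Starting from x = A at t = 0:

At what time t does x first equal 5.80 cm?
cos(ωt) = x/A = 5.8/12.6 = 0.4603
ωt = arccos(0.4603) = 1.092 rad
t = 1.092/3.5 = 0.3121 s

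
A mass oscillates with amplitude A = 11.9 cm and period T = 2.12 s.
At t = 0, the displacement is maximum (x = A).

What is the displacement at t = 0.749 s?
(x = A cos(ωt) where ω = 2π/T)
ω = 2π/T = 2π/2.12 = 2.964 rad/s
x = A cos(ωt) = 11.9×cos(2.964×0.749) = -7.193 cm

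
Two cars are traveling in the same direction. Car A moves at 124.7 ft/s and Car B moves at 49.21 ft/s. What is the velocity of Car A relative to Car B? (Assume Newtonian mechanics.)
v_rel = v_A - v_B = 124.7 - 49.21 = 75.49 ft/s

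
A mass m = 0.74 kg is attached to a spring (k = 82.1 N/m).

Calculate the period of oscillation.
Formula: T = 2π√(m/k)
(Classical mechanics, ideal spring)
T = 2π√(m/k) = 2π√(0.74/82.1) = 0.5965 s; f = 1/T = 1.676 Hz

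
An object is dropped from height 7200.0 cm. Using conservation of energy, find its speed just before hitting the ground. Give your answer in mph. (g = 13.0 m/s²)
mgh = ½mv² → v = √(2gh) = √(2×13.0×72) = 43.27 m/s = 96.78 mph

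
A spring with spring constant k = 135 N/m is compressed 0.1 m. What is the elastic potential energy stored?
PE = ½kx² = ½×135×0.1² = 0.675 J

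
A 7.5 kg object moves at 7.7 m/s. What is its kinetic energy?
KE = ½mv² = ½×7.5×7.7² = 222.3375 J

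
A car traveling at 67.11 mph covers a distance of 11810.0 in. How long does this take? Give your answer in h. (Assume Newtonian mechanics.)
t = d/v (with unit conversion) = 0.002777 h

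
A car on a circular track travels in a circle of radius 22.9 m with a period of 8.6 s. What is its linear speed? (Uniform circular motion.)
v = 2πr/T = 2π×22.9/8.6 = 16.73 m/s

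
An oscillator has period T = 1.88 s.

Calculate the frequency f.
f = 1/T = 1/1.88 = 0.5319 Hz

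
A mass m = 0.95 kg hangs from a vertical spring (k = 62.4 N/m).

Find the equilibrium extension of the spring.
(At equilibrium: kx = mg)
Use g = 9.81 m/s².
x_eq = mg/k = 0.95×9.81/62.4 = 0.1494 m = 14.94 cm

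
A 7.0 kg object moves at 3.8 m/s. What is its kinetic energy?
KE = ½mv² = ½×7.0×3.8² = 50.54 J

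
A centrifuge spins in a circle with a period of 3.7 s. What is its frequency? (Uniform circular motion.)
f = 1/T = 1/3.7 = 0.2703 Hz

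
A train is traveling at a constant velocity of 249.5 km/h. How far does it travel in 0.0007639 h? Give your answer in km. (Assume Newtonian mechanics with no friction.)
d = vt (with unit conversion) = 0.1906 km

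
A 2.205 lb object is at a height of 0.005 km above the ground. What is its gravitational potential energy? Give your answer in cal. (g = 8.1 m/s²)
PE = mgh = 1 kg × 8.1 m/s² × 5 m = 40.51 J = 9.681 cal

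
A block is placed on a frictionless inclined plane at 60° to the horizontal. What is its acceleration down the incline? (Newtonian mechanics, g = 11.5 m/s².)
a = g sin(θ) = 11.5 × sin(60°) = 11.5 × 0.866 = 9.96 m/s²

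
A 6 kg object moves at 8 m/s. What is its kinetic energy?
KE = ½mv² = ½×6×8² = 192.0 J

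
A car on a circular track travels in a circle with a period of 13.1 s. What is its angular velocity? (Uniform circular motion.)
ω = 2π/T = 2π/13.1 = 0.4796 rad/s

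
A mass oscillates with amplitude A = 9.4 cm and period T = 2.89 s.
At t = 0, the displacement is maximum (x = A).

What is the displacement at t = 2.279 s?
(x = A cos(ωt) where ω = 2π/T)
ω = 2π/T = 2π/2.89 = 2.174 rad/s
x = A cos(ωt) = 9.4×cos(2.174×2.279) = 2.256 cm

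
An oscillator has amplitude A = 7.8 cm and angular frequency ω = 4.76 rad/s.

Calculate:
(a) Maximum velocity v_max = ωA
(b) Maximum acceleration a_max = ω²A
v_max = ωA = 4.76×0.078 = 0.3713 m/s
a_max = ω²A = 4.76²×0.078 = 1.767 m/s²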